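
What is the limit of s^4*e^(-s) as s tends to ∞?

Write as s^4/e^{1s}, an ∞/∞ form.
Exponential growth dominates any polynomial, so repeated L'Hôpital (or the standard result) gives 0.

0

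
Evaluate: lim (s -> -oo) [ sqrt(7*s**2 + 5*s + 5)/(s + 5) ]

For large |s|, √(7*s^2 + 5*s + 5) ≈ √7·|s| and the denominator ≈ s.
Since s → −∞, |s| = −s, giving −√7/(1) = -√(7).

-√(7)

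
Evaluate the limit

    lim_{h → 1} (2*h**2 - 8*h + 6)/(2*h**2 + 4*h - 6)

-1/2

Direct substitution gives 0/0, so factor. Both numerator and denominator have (h - 1) as a factor.
After cancelling, the expression reduces to (2*h - 6)/(2*h + 6).
Substituting h = 1 gives -1/2.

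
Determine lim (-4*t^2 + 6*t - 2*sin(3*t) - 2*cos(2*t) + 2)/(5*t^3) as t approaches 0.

9/5

Substitution gives 0/0; apply L'Hôpital's rule 3 times.
After differentiating numerator and denominator 3 times the quotient is (-16*sin(2*t) + 54*cos(3*t))/(30); at t = 0 this is 9/5.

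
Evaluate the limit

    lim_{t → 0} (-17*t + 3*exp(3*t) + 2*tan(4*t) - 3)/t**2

Substitution gives 0/0; apply L'Hôpital's rule 2 times.
After differentiating numerator and denominator 2 times the quotient is (27*e^(3*t) + 64*tan(4*t)/cos(4*t)^2)/(2); at t = 0 this is 27/2.

27/2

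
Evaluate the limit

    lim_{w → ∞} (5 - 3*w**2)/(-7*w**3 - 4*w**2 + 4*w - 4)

The denominator has degree 3 and the numerator degree 2. Dividing numerator and denominator by w^3 sends every term to 0 except the leading denominator term, so the limit is 0.

0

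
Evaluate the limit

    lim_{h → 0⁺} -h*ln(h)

This is a 0·(−∞) form. Rewrite as -1·ln(h) / h^(−1) and apply L'Hôpital:
the derivative quotient is -1·(1/h) / (−1·h^(−2)) = (1/1)·h^1 → 0.

0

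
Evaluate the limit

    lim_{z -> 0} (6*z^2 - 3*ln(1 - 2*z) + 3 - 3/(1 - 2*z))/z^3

Substitution gives 0/0 (the numerator vanishes to order 3).
Expand each term to order z^3: the coefficient of z^3 in -3·ln(1 - 2z) is 8 and in -3·1/(1 - 2z) is -24.
Lower-order terms cancel with the polynomial part, so the numerator is (-16)·z^3 + o(z^3), and the limit is (-16)/(1) = -16.

-16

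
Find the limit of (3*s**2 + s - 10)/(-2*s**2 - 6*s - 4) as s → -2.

Since s = -2 makes numerator and denominator zero, (s + 2) divides both.
Cancelling it gives (3*s - 5)/(-2*s - 2); now plug in s = -2 to get -11/2.

-11/2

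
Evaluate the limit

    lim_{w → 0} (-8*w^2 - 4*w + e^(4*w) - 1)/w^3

32/3

Direct substitution gives 0/0.
Apply L'Hôpital: lim (-16*w + 4*e^(4*w) - 4)/(3*w^2), still 0/0.
Apply L'Hôpital: lim (16*e^(4*w) - 16)/(6*w), still 0/0.
After 3 applications of L'Hôpital's rule the quotient is (64*e^(4*w))/(6); substituting w = 0 gives 32/3.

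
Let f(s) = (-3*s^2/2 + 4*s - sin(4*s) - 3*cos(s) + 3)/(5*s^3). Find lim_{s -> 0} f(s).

32/15

Substitution gives 0/0 (the numerator vanishes to order 3).
Expand each term to order s^3: the coefficient of s^3 in −sin(4s) is 32/3 and in -3·cos(s) is 0.
Lower-order terms cancel with the polynomial part, so the numerator is (32/3)·s^3 + o(s^3), and the limit is (32/3)/(5) = 32/15.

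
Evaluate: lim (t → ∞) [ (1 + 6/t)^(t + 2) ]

e^(6)

The base → 1 and the exponent → ∞: a 1^∞ form.
Take logarithms: (t + 2)·ln(1 + 6/t). Since ln(1+u) ~ u for small u, this behaves like (t)·(6/t) → 6.
So the limit is e^(6).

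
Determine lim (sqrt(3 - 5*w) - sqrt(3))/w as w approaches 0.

-5*√(3)/6

Substitution gives 0/0. Multiply numerator and denominator by the conjugate √(3 - 5w) + √3.
The numerator becomes (3 - 5w) − 3 = -5w, so the expression simplifies to -5/(√(3 - 5w) + √3).
Letting w → 0 gives -5/(2√3) = -5*√(3)/6.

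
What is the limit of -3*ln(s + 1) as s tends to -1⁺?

∞

As s → -1⁺, s + 1 → 0⁺ and ln(s + 1) → −∞.
Multiplying by -3 gives ∞.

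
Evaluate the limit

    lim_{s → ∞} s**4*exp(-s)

Write as s^4/e^{1s}, an ∞/∞ form.
Exponential growth dominates any polynomial, so repeated L'Hôpital (or the standard result) gives 0.

0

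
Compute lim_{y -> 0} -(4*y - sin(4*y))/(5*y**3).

-32/15

Direct substitution gives 0/0.
Apply L'Hôpital: lim (4 - 4*cos(4*y))/(-15*y^2), still 0/0.
Apply L'Hôpital: lim (16*sin(4*y))/(-30*y), still 0/0.
After 3 applications of L'Hôpital's rule the quotient is (64*cos(4*y))/(-30); substituting y = 0 gives -32/15.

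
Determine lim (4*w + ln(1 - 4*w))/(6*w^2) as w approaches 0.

-4/3

Direct substitution gives 0/0.
Apply L'Hôpital: lim (4 - 4/(1 - 4*w))/(12*w), still 0/0.
After 2 applications of L'Hôpital's rule the quotient is (-16/(1 - 4*w)^2)/(12); substituting w = 0 gives -4/3.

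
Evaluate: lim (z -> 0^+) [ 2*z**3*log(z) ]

0

This is a 0·(−∞) form. Rewrite as 2·ln(z) / z^(−3) and apply L'Hôpital:
the derivative quotient is 2·(1/z) / (−3·z^(−4)) = (-2/3)·z^3 → 0.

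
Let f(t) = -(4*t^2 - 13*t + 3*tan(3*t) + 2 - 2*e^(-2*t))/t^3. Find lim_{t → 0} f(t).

-89/3

Substitution gives 0/0 (the numerator vanishes to order 3).
Expand each term to order t^3: the coefficient of t^3 in -2·e^(-2t) is 8/3 and in 3·tan(3t) is 27.
Lower-order terms cancel with the polynomial part, so the numerator is (89/3)·t^3 + o(t^3), and the limit is (89/3)/(-1) = -89/3.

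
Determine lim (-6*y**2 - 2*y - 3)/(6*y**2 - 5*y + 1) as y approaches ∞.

-1

Numerator and denominator both have degree 2.
Dividing every term by y^2, all lower-order terms vanish and the limit is the ratio of leading coefficients, -6/(6) = -1.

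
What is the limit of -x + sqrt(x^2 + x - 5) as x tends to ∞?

1/2

An ∞ − ∞ form. Rationalising with the conjugate, the difference becomes (x - 5) / (√(x^2 + x - 5) + x).
For large x the denominator behaves like 2·x, so the quotient tends to 1/2 = 1/2.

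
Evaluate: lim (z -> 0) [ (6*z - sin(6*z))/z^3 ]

36

Direct substitution gives 0/0.
Apply L'Hôpital: lim (6 - 6*cos(6*z))/(3*z^2), still 0/0.
Apply L'Hôpital: lim (36*sin(6*z))/(6*z), still 0/0.
After 3 applications of L'Hôpital's rule the quotient is (216*cos(6*z))/(6); substituting z = 0 gives 36.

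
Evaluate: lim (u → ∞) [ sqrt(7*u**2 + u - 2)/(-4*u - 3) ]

-√(7)/4

For large |u|, √(7*u^2 + u - 2) ≈ √7·|u| and the denominator ≈ -4u.
Since u → +∞, |u| = u, giving √7/(-4) = -√(7)/4.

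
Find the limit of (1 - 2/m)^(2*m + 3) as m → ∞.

The base → 1 and the exponent → ∞: a 1^∞ form.
Take logarithms: (2m + 3)·ln(1 - 2/m). Since ln(1+u) ~ u for small u, this behaves like (2m)·(-2/m) → -4.
So the limit is e^(-4).

e^(-4)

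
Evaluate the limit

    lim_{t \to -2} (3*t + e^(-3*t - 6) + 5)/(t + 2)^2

Direct substitution gives 0/0.
Apply L'Hôpital: lim (3 - 3*e^(-3*t - 6))/(2*t + 4), still 0/0.
After 2 applications of L'Hôpital's rule the quotient is (9*e^(-3*t - 6))/(2); substituting t = -2 gives 9/2.

9/2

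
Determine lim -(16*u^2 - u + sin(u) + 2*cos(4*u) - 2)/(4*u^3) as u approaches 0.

Substitution gives 0/0 (the numerator vanishes to order 3).
Expand each term to order u^3: the coefficient of u^3 in sin(u) is -1/6 and in 2·cos(4u) is 0.
Lower-order terms cancel with the polynomial part, so the numerator is (-1/6)·u^3 + o(u^3), and the limit is (-1/6)/(-4) = 1/24.

1/24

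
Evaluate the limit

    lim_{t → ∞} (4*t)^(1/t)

Base → ∞ and exponent → 0: an ∞^0 form.
Take logs: (1/t)·ln(4·t^1) = (ln 4 + 1·ln t)/t → 0.
So the limit is e^0 = 1.

1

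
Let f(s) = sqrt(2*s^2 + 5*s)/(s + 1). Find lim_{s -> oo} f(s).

√(2)

For large |s|, √(2*s^2 + 5*s) ≈ √2·|s| and the denominator ≈ s.
Since s → +∞, |s| = s, giving √2/(1) = √(2).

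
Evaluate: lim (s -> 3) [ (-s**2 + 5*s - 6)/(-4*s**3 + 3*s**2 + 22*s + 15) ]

Direct substitution gives 0/0, so factor. Both numerator and denominator have (s - 3) as a factor.
After cancelling, the expression reduces to (2 - s)/(-4*s^2 - 9*s - 5).
Substituting s = 3 gives 1/68.

1/68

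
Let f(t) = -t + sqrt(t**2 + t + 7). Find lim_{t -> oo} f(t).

1/2

An ∞ − ∞ form. Rationalising with the conjugate, the difference becomes (t + 7) / (√(t^2 + t + 7) + t).
For large t the denominator behaves like 2·t, so the quotient tends to 1/2 = 1/2.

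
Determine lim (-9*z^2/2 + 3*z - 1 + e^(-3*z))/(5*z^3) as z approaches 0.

-9/10

Direct substitution gives 0/0.
Apply L'Hôpital: lim (-9*z + 3 - 3*e^(-3*z))/(15*z^2), still 0/0.
Apply L'Hôpital: lim (-9 + 9*e^(-3*z))/(30*z), still 0/0.
After 3 applications of L'Hôpital's rule the quotient is (-27*e^(-3*z))/(30); substituting z = 0 gives -9/10.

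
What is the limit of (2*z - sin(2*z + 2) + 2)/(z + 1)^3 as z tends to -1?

Direct substitution gives 0/0.
Apply L'Hôpital: lim (2 - 2*cos(2*z + 2))/(3*(z + 1)^2), still 0/0.
Apply L'Hôpital: lim (4*sin(2*z + 2))/(6*z + 6), still 0/0.
After 3 applications of L'Hôpital's rule the quotient is (8*cos(2*z + 2))/(6); substituting z = -1 gives 4/3.

4/3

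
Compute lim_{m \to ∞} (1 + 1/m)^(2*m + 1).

e^(2)

Write it as [(1 + 1/m)^m]^(2) · (1 + 1/m)^(1). The bracketed term tends to e^(1) and the second factor to 1, so the limit is e^(2).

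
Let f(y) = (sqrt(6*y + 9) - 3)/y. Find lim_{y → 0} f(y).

A 0/0 form; rationalise with √(9 + 6y) + √9. This collapses the numerator to 6y, leaving 6/(√(9 + 6y) + √9) → 6/(2√9) = 1.

1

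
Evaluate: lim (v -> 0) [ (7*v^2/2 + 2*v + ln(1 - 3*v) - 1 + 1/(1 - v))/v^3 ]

Substitution gives 0/0; apply L'Hôpital's rule 3 times.
After differentiating numerator and denominator 3 times the quotient is (54/(3*v - 1)^3 + 6/(v - 1)^4)/(6); at v = 0 this is -8.

-8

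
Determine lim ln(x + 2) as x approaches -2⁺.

As x → -2⁺, x + 2 → 0⁺ and ln(x + 2) → −∞.
Multiplying by 1 gives -∞.

-∞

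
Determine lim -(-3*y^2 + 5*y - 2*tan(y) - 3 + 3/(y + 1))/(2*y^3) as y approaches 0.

Substitution gives 0/0 (the numerator vanishes to order 3).
Expand each term to order y^3: the coefficient of y^3 in -2·tan(y) is -2/3 and in 3·1/(1 + y) is -3.
Lower-order terms cancel with the polynomial part, so the numerator is (-11/3)·y^3 + o(y^3), and the limit is (-11/3)/(-2) = 11/6.

11/6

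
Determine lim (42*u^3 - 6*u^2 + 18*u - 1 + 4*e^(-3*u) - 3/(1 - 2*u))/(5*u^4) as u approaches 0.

Substitution gives 0/0; apply L'Hôpital's rule 4 times.
After differentiating numerator and denominator 4 times the quotient is (324*e^(-3*u) + 1152/(2*u - 1)^5)/(120); at u = 0 this is -69/10.

-69/10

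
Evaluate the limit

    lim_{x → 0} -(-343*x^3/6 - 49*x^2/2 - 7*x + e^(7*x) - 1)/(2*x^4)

Direct substitution gives 0/0.
Apply L'Hôpital: lim (-343*x^2/2 - 49*x + 7*e^(7*x) - 7)/(-8*x^3), still 0/0.
Apply L'Hôpital: lim (-343*x + 49*e^(7*x) - 49)/(-24*x^2), still 0/0.
Apply L'Hôpital: lim (343*e^(7*x) - 343)/(-48*x), still 0/0.
After 4 applications of L'Hôpital's rule the quotient is (2401*e^(7*x))/(-48); substituting x = 0 gives -2401/48.

-2401/48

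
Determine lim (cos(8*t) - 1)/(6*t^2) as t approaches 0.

-16/3

Direct substitution gives 0/0.
Apply L'Hôpital: lim (-8*sin(8*t))/(12*t), still 0/0.
After 2 applications of L'Hôpital's rule the quotient is (-64*cos(8*t))/(12); substituting t = 0 gives -16/3.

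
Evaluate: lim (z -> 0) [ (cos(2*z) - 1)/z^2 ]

-2

Direct substitution gives 0/0.
Apply L'Hôpital: lim (-2*sin(2*z))/(2*z), still 0/0.
After 2 applications of L'Hôpital's rule the quotient is (-4*cos(2*z))/(2); substituting z = 0 gives -2.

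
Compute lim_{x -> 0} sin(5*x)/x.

5

Substitution gives 0/0.
Write it as (5)·sin(5x)/(5x); since sin(u)/u → 1, the limit is 5.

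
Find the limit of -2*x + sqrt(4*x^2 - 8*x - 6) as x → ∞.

-2

An ∞ − ∞ form. Rationalising with the conjugate, the difference becomes (-8x - 6) / (√(4*x^2 - 8*x - 6) + 2x).
For large x the denominator behaves like 2·2x, so the quotient tends to -8/4 = -2.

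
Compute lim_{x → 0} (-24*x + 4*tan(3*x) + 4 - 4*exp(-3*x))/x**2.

Substitution gives 0/0 (the numerator vanishes to order 2).
Expand each term to order x^2: the coefficient of x^2 in 4·tan(3x) is 0 and in -4·e^(-3x) is -18.
Lower-order terms cancel with the polynomial part, so the numerator is (-18)·x^2 + o(x^2), and the limit is (-18)/(1) = -18.

-18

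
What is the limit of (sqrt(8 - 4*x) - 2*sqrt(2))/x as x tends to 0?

-√(2)/2

Substitution gives 0/0. Multiply numerator and denominator by the conjugate √(8 - 4x) + √8.
The numerator becomes (8 - 4x) − 8 = -4x, so the expression simplifies to -4/(√(8 - 4x) + √8).
Letting x → 0 gives -4/(2√8) = -√(2)/2.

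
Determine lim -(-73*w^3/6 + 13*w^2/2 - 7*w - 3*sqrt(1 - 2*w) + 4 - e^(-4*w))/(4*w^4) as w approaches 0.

Substitution gives 0/0 (the numerator vanishes to order 4).
Expand each term to order w^4: the coefficient of w^4 in −e^(-4w) is -32/3 and in -3·√(1 - 2w) is 15/8.
Lower-order terms cancel with the polynomial part, so the numerator is (-211/24)·w^4 + o(w^4), and the limit is (-211/24)/(-4) = 211/96.

211/96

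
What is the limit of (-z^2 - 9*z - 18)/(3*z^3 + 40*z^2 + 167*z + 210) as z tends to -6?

Since z = -6 makes numerator and denominator zero, (z + 6) divides both.
Cancelling it gives (-z - 3)/(3*z^2 + 22*z + 35); now plug in z = -6 to get 3/11.

3/11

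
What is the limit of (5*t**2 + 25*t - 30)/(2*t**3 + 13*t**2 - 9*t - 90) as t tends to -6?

At t = -6 both the top and bottom vanish — a removable singularity. Factoring out (t + 6) from each leaves (5*t - 5)/(2*t^2 + t - 15), which at t = -6 equals -35/51.

-35/51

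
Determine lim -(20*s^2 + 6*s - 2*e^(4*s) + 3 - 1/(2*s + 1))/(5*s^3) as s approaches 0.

Substitution gives 0/0; apply L'Hôpital's rule 3 times.
After differentiating numerator and denominator 3 times the quotient is (-128*e^(4*s) + 48/(2*s + 1)^4)/(-30); at s = 0 this is 8/3.

8/3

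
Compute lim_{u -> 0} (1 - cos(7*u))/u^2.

Substitution gives 0/0.
Use (1 − cos θ)/θ² → 1/2 with θ = 7u: the limit is 7²/(2·1) = 49/2.

49/2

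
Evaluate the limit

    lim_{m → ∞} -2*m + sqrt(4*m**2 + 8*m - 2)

An ∞ − ∞ form. Rationalising with the conjugate, the difference becomes (8m - 2) / (√(4*m^2 + 8*m - 2) + 2m).
For large m the denominator behaves like 2·2m, so the quotient tends to 8/4 = 2.

2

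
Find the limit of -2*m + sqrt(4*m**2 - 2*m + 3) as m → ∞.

An ∞ − ∞ form. Rationalising with the conjugate, the difference becomes (-2m + 3) / (√(4*m^2 - 2*m + 3) + 2m).
For large m the denominator behaves like 2·2m, so the quotient tends to -2/4 = -1/2.

-1/2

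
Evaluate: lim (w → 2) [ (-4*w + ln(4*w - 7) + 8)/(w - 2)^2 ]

Direct substitution gives 0/0.
Apply L'Hôpital: lim (-4 + 4/(4*w - 7))/(2*w - 4), still 0/0.
After 2 applications of L'Hôpital's rule the quotient is (-16/(4*w - 7)^2)/(2); substituting w = 2 gives -8.

-8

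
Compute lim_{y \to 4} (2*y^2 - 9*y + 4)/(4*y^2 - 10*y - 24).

7/22

Since y = 4 makes numerator and denominator zero, (y - 4) divides both.
Cancelling it gives (2*y - 1)/(4*y + 6); now plug in y = 4 to get 7/22.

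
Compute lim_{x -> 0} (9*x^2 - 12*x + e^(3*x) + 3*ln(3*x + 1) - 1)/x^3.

63/2

Substitution gives 0/0 (the numerator vanishes to order 3).
Expand each term to order x^3: the coefficient of x^3 in 3·ln(1 + 3x) is 27 and in e^(3x) is 9/2.
Lower-order terms cancel with the polynomial part, so the numerator is (63/2)·x^3 + o(x^3), and the limit is (63/2)/(1) = 63/2.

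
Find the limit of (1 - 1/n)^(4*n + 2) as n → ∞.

The base → 1 and the exponent → ∞: a 1^∞ form.
Take logarithms: (4n + 2)·ln(1 - 1/n). Since ln(1+u) ~ u for small u, this behaves like (4n)·(-1/n) → -4.
So the limit is e^(-4).

e^(-4)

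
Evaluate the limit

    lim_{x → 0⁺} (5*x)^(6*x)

1

Base → 0⁺ and exponent → 0⁺: a 0^0 form.
Take logs: 6x·ln(5x). This is 0·(−∞); rewriting as ln(5x)/(1/(6x)) and applying L'Hôpital gives 0.
Hence the limit is e^0 = 1.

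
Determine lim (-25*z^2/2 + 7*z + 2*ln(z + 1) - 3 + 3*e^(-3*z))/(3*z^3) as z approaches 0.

Substitution gives 0/0; apply L'Hôpital's rule 3 times.
After differentiating numerator and denominator 3 times the quotient is (-81*e^(-3*z) + 4/(z + 1)^3)/(18); at z = 0 this is -77/18.

-77/18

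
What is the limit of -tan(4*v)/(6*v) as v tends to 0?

-2/3

Substitution gives 0/0.
Since tan(u)/u → 1 as u → 0, tan(4v)/(4v) → 1 and the limit is 4/(-6) = -2/3.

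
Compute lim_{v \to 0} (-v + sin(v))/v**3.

Direct substitution gives 0/0.
Apply L'Hôpital: lim (cos(v) - 1)/(3*v^2), still 0/0.
Apply L'Hôpital: lim (-sin(v))/(6*v), still 0/0.
After 3 applications of L'Hôpital's rule the quotient is (-cos(v))/(6); substituting v = 0 gives -1/6.

-1/6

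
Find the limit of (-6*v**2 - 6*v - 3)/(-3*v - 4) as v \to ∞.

The numerator has higher degree (2 > 1); the quotient behaves like (-6/(-3))·v^1 for large |v|.
As v → +∞ this diverges to ∞.

∞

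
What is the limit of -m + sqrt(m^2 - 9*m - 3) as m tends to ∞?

-9/2

This has the form ∞ − ∞. Multiply and divide by the conjugate √(m^2 - 9*m - 3) + m.
That gives (-9m - 3) / (√(m^2 - 9*m - 3) + m).
Divide numerator and denominator by m: the limit is -9/(2·1) = -9/2.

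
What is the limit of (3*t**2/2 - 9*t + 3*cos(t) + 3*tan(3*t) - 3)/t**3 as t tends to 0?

Substitution gives 0/0; apply L'Hôpital's rule 3 times.
After differentiating numerator and denominator 3 times the quotient is (3*sin(t) + 486*tan(3*t)^4 + 648*tan(3*t)^2 + 162)/(6); at t = 0 this is 27.

27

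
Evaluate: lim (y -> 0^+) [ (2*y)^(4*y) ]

1

Base → 0⁺ and exponent → 0⁺: a 0^0 form.
Take logs: 4y·ln(2y). This is 0·(−∞); rewriting as ln(2y)/(1/(4y)) and applying L'Hôpital gives 0.
Hence the limit is e^0 = 1.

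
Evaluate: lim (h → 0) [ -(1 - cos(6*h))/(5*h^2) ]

-18/5

Substitution gives 0/0.
Use (1 − cos u)/u² → 1/2 with u = 6h: the limit is 6²/(2·(-5)) = -18/5.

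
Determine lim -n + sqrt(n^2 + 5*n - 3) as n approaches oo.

5/2

This has the form ∞ − ∞. Multiply and divide by the conjugate √(n^2 + 5*n - 3) + n.
That gives (5n - 3) / (√(n^2 + 5*n - 3) + n).
Divide numerator and denominator by n: the limit is 5/(2·1) = 5/2.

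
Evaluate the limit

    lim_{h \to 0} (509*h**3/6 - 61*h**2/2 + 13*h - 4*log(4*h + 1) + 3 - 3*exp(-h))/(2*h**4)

2047/16

Substitution gives 0/0; apply L'Hôpital's rule 4 times.
After differentiating numerator and denominator 4 times the quotient is (-3*e^(-h) + 6144/(4*h + 1)^4)/(48); at h = 0 this is 2047/16.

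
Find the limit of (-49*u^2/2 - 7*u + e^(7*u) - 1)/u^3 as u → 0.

343/6

Direct substitution gives 0/0.
Apply L'Hôpital: lim (-49*u + 7*e^(7*u) - 7)/(3*u^2), still 0/0.
Apply L'Hôpital: lim (49*e^(7*u) - 49)/(6*u), still 0/0.
After 3 applications of L'Hôpital's rule the quotient is (343*e^(7*u))/(6); substituting u = 0 gives 343/6.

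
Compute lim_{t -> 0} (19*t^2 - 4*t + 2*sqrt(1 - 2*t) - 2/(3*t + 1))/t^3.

Substitution gives 0/0; apply L'Hôpital's rule 3 times.
After differentiating numerator and denominator 3 times the quotient is (324/(3*t + 1)^4 - 6/(1 - 2*t)^(5/2))/(6); at t = 0 this is 53.

53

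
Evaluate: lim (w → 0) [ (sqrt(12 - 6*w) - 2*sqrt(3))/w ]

-√(3)/2

A 0/0 form; rationalise with √(12 - 6w) + √12. This collapses the numerator to -6w, leaving -6/(√(12 - 6w) + √12) → -6/(2√12) = -√(3)/2.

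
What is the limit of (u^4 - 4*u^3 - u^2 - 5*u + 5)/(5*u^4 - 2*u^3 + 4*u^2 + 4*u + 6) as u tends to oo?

Numerator and denominator both have degree 4.
Dividing every term by u^4, all lower-order terms vanish and the limit is the ratio of leading coefficients, 1/(5) = 1/5.

1/5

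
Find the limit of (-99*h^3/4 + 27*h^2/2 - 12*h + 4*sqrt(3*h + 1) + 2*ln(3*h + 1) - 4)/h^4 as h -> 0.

-1701/32

Substitution gives 0/0; apply L'Hôpital's rule 4 times.
After differentiating numerator and denominator 4 times the quotient is (-972/(3*h + 1)^4 - 1215/(4*(3*h + 1)^(7/2)))/(24); at h = 0 this is -1701/32.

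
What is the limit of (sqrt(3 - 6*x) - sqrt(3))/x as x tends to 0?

Substitution gives 0/0. Multiply numerator and denominator by the conjugate √(3 - 6x) + √3.
The numerator becomes (3 - 6x) − 3 = -6x, so the expression simplifies to -6/(√(3 - 6x) + √3).
Letting x → 0 gives -6/(2√3) = -√(3).

-√(3)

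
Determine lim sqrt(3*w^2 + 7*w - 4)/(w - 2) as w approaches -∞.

For large |w|, √(3*w^2 + 7*w - 4) ≈ √3·|w| and the denominator ≈ w.
Since w → −∞, |w| = −w, giving −√3/(1) = -√(3).

-√(3)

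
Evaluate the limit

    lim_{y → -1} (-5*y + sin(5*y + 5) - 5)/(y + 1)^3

Direct substitution gives 0/0.
Apply L'Hôpital: lim (5*cos(5*y + 5) - 5)/(3*(y + 1)^2), still 0/0.
Apply L'Hôpital: lim (-25*sin(5*y + 5))/(6*y + 6), still 0/0.
After 3 applications of L'Hôpital's rule the quotient is (-125*cos(5*y + 5))/(6); substituting y = -1 gives -125/6.

-125/6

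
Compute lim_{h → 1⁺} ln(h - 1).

-∞

As h → 1⁺, h - 1 → 0⁺ and ln(h - 1) → −∞.
Multiplying by 1 gives -∞.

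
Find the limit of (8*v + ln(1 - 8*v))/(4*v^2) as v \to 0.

Direct substitution gives 0/0.
Apply L'Hôpital: lim (8 - 8/(1 - 8*v))/(8*v), still 0/0.
After 2 applications of L'Hôpital's rule the quotient is (-64/(1 - 8*v)^2)/(8); substituting v = 0 gives -8.

-8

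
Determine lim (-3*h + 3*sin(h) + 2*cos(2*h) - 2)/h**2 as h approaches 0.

-4

Substitution gives 0/0; apply L'Hôpital's rule 2 times.
After differentiating numerator and denominator 2 times the quotient is (-3*sin(h) - 8*cos(2*h))/(2); at h = 0 this is -4.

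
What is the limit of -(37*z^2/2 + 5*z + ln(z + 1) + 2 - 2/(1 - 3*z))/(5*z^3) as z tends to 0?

Substitution gives 0/0; apply L'Hôpital's rule 3 times.
After differentiating numerator and denominator 3 times the quotient is (-324/(3*z - 1)^4 + 2/(z + 1)^3)/(-30); at z = 0 this is 161/15.

161/15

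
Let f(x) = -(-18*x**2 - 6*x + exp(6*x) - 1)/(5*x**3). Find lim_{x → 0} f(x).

Direct substitution gives 0/0.
Apply L'Hôpital: lim (-36*x + 6*e^(6*x) - 6)/(-15*x^2), still 0/0.
Apply L'Hôpital: lim (36*e^(6*x) - 36)/(-30*x), still 0/0.
After 3 applications of L'Hôpital's rule the quotient is (216*e^(6*x))/(-30); substituting x = 0 gives -36/5.

-36/5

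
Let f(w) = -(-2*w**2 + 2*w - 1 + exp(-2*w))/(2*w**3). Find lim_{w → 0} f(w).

2/3

Direct substitution gives 0/0.
Apply L'Hôpital: lim (-4*w + 2 - 2*e^(-2*w))/(-6*w^2), still 0/0.
Apply L'Hôpital: lim (-4 + 4*e^(-2*w))/(-12*w), still 0/0.
After 3 applications of L'Hôpital's rule the quotient is (-8*e^(-2*w))/(-12); substituting w = 0 gives 2/3.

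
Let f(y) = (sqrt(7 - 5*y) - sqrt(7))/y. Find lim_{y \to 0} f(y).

-5*√(7)/14

Substitution gives 0/0. Multiply numerator and denominator by the conjugate √(7 - 5y) + √7.
The numerator becomes (7 - 5y) − 7 = -5y, so the expression simplifies to -5/(√(7 - 5y) + √7).
Letting y → 0 gives -5/(2√7) = -5*√(7)/14.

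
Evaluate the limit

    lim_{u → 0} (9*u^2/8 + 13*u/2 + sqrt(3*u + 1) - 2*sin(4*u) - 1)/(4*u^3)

1105/192

Substitution gives 0/0 (the numerator vanishes to order 3).
Expand each term to order u^3: the coefficient of u^3 in √(1 + 3u) is 27/16 and in -2·sin(4u) is 64/3.
Lower-order terms cancel with the polynomial part, so the numerator is (1105/48)·u^3 + o(u^3), and the limit is (1105/48)/(4) = 1105/192.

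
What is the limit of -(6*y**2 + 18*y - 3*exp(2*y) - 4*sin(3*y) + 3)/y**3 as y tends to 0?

Substitution gives 0/0; apply L'Hôpital's rule 3 times.
After differentiating numerator and denominator 3 times the quotient is (-24*e^(2*y) + 108*cos(3*y))/(-6); at y = 0 this is -14.

-14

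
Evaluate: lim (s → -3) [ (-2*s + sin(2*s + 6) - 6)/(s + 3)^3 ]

-4/3

Direct substitution gives 0/0.
Apply L'Hôpital: lim (2*cos(2*s + 6) - 2)/(3*(s + 3)^2), still 0/0.
Apply L'Hôpital: lim (-4*sin(2*s + 6))/(6*s + 18), still 0/0.
After 3 applications of L'Hôpital's rule the quotient is (-8*cos(2*s + 6))/(6); substituting s = -3 gives -4/3.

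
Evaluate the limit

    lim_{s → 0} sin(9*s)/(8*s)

9/8

Substitution gives 0/0.
Write it as (9/8)·sin(9s)/(9s); since sin(u)/u → 1, the limit is 9/8.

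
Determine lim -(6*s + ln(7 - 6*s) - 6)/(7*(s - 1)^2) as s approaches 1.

Direct substitution gives 0/0.
Apply L'Hôpital: lim (6 - 6/(7 - 6*s))/(14 - 14*s), still 0/0.
After 2 applications of L'Hôpital's rule the quotient is (-36/(7 - 6*s)^2)/(-14); substituting s = 1 gives 18/7.

18/7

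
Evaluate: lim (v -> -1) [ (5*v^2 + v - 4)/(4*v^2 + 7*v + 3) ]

9

At v = -1 both the top and bottom vanish — a removable singularity. Factoring out (v + 1) from each leaves (5*v - 4)/(4*v + 3), which at v = -1 equals 9.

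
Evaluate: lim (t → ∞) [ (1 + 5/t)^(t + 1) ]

e^(5)

The base → 1 and the exponent → ∞: a 1^∞ form.
Take logarithms: (t + 1)·ln(1 + 5/t). Since ln(1+u) ~ u for small u, this behaves like (t)·(5/t) → 5.
So the limit is e^(5).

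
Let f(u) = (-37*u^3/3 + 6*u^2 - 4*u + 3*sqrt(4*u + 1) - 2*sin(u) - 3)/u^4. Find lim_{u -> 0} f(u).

Substitution gives 0/0 (the numerator vanishes to order 4).
Expand each term to order u^4: the coefficient of u^4 in 3·√(1 + 4u) is -30 and in -2·sin(u) is 0.
Lower-order terms cancel with the polynomial part, so the numerator is (-30)·u^4 + o(u^4), and the limit is (-30)/(1) = -30.

-30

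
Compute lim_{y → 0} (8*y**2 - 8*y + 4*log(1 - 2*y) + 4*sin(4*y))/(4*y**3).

-40/3

Substitution gives 0/0 (the numerator vanishes to order 3).
Expand each term to order y^3: the coefficient of y^3 in 4·sin(4y) is -128/3 and in 4·ln(1 - 2y) is -32/3.
Lower-order terms cancel with the polynomial part, so the numerator is (-160/3)·y^3 + o(y^3), and the limit is (-160/3)/(4) = -40/3.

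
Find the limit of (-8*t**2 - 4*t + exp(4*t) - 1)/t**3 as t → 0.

32/3

Direct substitution gives 0/0.
Apply L'Hôpital: lim (-16*t + 4*e^(4*t) - 4)/(3*t^2), still 0/0.
Apply L'Hôpital: lim (16*e^(4*t) - 16)/(6*t), still 0/0.
After 3 applications of L'Hôpital's rule the quotient is (64*e^(4*t))/(6); substituting t = 0 gives 32/3.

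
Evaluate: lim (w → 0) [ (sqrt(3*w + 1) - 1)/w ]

3/2

A 0/0 form; rationalise with √(1 + 3w) + √1. This collapses the numerator to 3w, leaving 3/(√(1 + 3w) + √1) → 3/(2√1) = 3/2.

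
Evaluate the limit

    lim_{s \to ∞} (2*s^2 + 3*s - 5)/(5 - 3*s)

The numerator has higher degree (2 > 1); the quotient behaves like (2/(-3))·s^1 for large |s|.
As s → +∞ this diverges to -∞.

-∞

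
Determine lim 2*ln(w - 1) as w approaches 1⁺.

As w → 1⁺, w - 1 → 0⁺ and ln(w - 1) → −∞.
Multiplying by 2 gives -∞.

-∞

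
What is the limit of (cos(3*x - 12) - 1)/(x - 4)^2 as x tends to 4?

Direct substitution gives 0/0.
Apply L'Hôpital: lim (-3*sin(3*x - 12))/(2*x - 8), still 0/0.
After 2 applications of L'Hôpital's rule the quotient is (-9*cos(3*x - 12))/(2); substituting x = 4 gives -9/2.

-9/2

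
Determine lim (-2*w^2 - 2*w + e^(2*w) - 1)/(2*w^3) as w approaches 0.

Direct substitution gives 0/0.
Apply L'Hôpital: lim (-4*w + 2*e^(2*w) - 2)/(6*w^2), still 0/0.
Apply L'Hôpital: lim (4*e^(2*w) - 4)/(12*w), still 0/0.
After 3 applications of L'Hôpital's rule the quotient is (8*e^(2*w))/(12); substituting w = 0 gives 2/3.

2/3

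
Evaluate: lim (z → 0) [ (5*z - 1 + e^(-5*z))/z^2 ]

Direct substitution gives 0/0.
Apply L'Hôpital: lim (5 - 5*e^(-5*z))/(2*z), still 0/0.
After 2 applications of L'Hôpital's rule the quotient is (25*e^(-5*z))/(2); substituting z = 0 gives 25/2.

25/2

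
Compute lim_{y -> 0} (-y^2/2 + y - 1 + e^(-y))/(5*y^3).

-1/30

Direct substitution gives 0/0.
Apply L'Hôpital: lim (-y + 1 - e^(-y))/(15*y^2), still 0/0.
Apply L'Hôpital: lim (-1 + e^(-y))/(30*y), still 0/0.
After 3 applications of L'Hôpital's rule the quotient is (-e^(-y))/(30); substituting y = 0 gives -1/30.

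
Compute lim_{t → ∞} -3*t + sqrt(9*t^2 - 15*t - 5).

-5/2

This has the form ∞ − ∞. Multiply and divide by the conjugate √(9*t^2 - 15*t - 5) + 3t.
That gives (-15t - 5) / (√(9*t^2 - 15*t - 5) + 3t).
Divide numerator and denominator by t: the limit is -15/(2·3) = -5/2.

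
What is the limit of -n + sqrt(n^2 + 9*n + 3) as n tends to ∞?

This has the form ∞ − ∞. Multiply and divide by the conjugate √(n^2 + 9*n + 3) + n.
That gives (9n + 3) / (√(n^2 + 9*n + 3) + n).
Divide numerator and denominator by n: the limit is 9/(2·1) = 9/2.

9/2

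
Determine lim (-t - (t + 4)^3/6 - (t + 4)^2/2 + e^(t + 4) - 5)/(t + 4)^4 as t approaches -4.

Direct substitution gives 0/0.
Apply L'Hôpital: lim (-t - (t + 4)^2/2 + e^(t + 4) - 5)/(4*(t + 4)^3), still 0/0.
Apply L'Hôpital: lim (-t + e^(t + 4) - 5)/(12*(t + 4)^2), still 0/0.
Apply L'Hôpital: lim (e^(t + 4) - 1)/(24*t + 96), still 0/0.
After 4 applications of L'Hôpital's rule the quotient is (e^(t + 4))/(24); substituting t = -4 gives 1/24.

1/24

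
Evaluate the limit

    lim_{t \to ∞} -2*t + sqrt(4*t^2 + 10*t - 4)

5/2

This has the form ∞ − ∞. Multiply and divide by the conjugate √(4*t^2 + 10*t - 4) + 2t.
That gives (10t - 4) / (√(4*t^2 + 10*t - 4) + 2t).
Divide numerator and denominator by t: the limit is 10/(2·2) = 5/2.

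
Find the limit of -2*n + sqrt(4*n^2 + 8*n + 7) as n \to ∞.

2

This has the form ∞ − ∞. Multiply and divide by the conjugate √(4*n^2 + 8*n + 7) + 2n.
That gives (8n + 7) / (√(4*n^2 + 8*n + 7) + 2n).
Divide numerator and denominator by n: the limit is 8/(2·2) = 2.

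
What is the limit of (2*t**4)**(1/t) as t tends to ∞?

Base → ∞ and exponent → 0: an ∞^0 form.
Take logs: (1/t)·ln(2·t^4) = (ln 2 + 4·ln t)/t → 0.
So the limit is e^0 = 1.

1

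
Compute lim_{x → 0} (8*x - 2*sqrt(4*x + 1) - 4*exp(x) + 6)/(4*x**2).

1/2

Substitution gives 0/0 (the numerator vanishes to order 2).
Expand each term to order x^2: the coefficient of x^2 in -4·e^(x) is -2 and in -2·√(1 + 4x) is 4.
Lower-order terms cancel with the polynomial part, so the numerator is (2)·x^2 + o(x^2), and the limit is (2)/(4) = 1/2.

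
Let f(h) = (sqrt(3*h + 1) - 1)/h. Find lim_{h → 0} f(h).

3/2

Substitution gives 0/0. Multiply numerator and denominator by the conjugate √(1 + 3h) + √1.
The numerator becomes (1 + 3h) − 1 = 3h, so the expression simplifies to 3/(√(1 + 3h) + √1).
Letting h → 0 gives 3/(2√1) = 3/2.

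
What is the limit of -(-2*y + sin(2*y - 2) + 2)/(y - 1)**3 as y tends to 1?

Direct substitution gives 0/0.
Apply L'Hôpital: lim (2*cos(2*y - 2) - 2)/(-3*(y - 1)^2), still 0/0.
Apply L'Hôpital: lim (-4*sin(2*y - 2))/(6 - 6*y), still 0/0.
After 3 applications of L'Hôpital's rule the quotient is (-8*cos(2*y - 2))/(-6); substituting y = 1 gives 4/3.

4/3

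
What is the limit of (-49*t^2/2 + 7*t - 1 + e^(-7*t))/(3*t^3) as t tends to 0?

-343/18

Direct substitution gives 0/0.
Apply L'Hôpital: lim (-49*t + 7 - 7*e^(-7*t))/(9*t^2), still 0/0.
Apply L'Hôpital: lim (-49 + 49*e^(-7*t))/(18*t), still 0/0.
After 3 applications of L'Hôpital's rule the quotient is (-343*e^(-7*t))/(18); substituting t = 0 gives -343/18.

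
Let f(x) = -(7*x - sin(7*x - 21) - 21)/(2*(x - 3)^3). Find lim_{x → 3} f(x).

-343/12

Direct substitution gives 0/0.
Apply L'Hôpital: lim (7 - 7*cos(7*x - 21))/(-6*(x - 3)^2), still 0/0.
Apply L'Hôpital: lim (49*sin(7*x - 21))/(36 - 12*x), still 0/0.
After 3 applications of L'Hôpital's rule the quotient is (343*cos(7*x - 21))/(-12); substituting x = 3 gives -343/12.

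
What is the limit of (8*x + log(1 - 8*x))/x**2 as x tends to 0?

-32

Direct substitution gives 0/0.
Apply L'Hôpital: lim (8 - 8/(1 - 8*x))/(2*x), still 0/0.
After 2 applications of L'Hôpital's rule the quotient is (-64/(1 - 8*x)^2)/(2); substituting x = 0 gives -32.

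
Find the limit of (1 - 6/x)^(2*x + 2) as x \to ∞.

Write it as [(1 - 6/x)^x]^(2) · (1 - 6/x)^(2). The bracketed term tends to e^(-6) and the second factor to 1, so the limit is e^(-12).

e^(-12)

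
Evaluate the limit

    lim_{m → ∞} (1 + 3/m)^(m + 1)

Write it as [(1 + 3/m)^m]^(1) · (1 + 3/m)^(1). The bracketed term tends to e^(3) and the second factor to 1, so the limit is e^(3).

e^(3)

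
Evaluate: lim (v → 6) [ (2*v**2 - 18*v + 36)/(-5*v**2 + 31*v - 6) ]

Since v = 6 makes numerator and denominator zero, (v - 6) divides both.
Cancelling it gives (2*v - 6)/(1 - 5*v); now plug in v = 6 to get -6/29.

-6/29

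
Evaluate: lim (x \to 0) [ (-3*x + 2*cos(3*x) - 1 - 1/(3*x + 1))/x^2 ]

-18

Substitution gives 0/0 (the numerator vanishes to order 2).
Expand each term to order x^2: the coefficient of x^2 in −1/(1 + 3x) is -9 and in 2·cos(3x) is -9.
Lower-order terms cancel with the polynomial part, so the numerator is (-18)·x^2 + o(x^2), and the limit is (-18)/(1) = -18.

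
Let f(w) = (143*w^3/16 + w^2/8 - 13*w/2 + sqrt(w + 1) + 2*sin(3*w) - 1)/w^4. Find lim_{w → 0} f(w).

Substitution gives 0/0; apply L'Hôpital's rule 4 times.
After differentiating numerator and denominator 4 times the quotient is (162*sin(3*w) - 15/(16*(w + 1)^(7/2)))/(24); at w = 0 this is -5/128.

-5/128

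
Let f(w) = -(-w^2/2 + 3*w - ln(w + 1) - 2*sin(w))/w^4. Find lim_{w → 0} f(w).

Substitution gives 0/0 (the numerator vanishes to order 4).
Expand each term to order w^4: the coefficient of w^4 in −ln(1 + w) is 1/4 and in -2·sin(w) is 0.
Lower-order terms cancel with the polynomial part, so the numerator is (1/4)·w^4 + o(w^4), and the limit is (1/4)/(-1) = -1/4.

-1/4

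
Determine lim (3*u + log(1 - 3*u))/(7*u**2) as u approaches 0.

Direct substitution gives 0/0.
Apply L'Hôpital: lim (3 - 3/(1 - 3*u))/(14*u), still 0/0.
After 2 applications of L'Hôpital's rule the quotient is (-9/(1 - 3*u)^2)/(14); substituting u = 0 gives -9/14.

-9/14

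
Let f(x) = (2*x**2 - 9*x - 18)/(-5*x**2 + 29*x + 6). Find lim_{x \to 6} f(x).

-15/31

At x = 6 both the top and bottom vanish — a removable singularity. Factoring out (x - 6) from each leaves (2*x + 3)/(-5*x - 1), which at x = 6 equals -15/31.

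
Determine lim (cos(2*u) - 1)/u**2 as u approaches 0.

-2

Direct substitution gives 0/0.
Apply L'Hôpital: lim (-2*sin(2*u))/(2*u), still 0/0.
After 2 applications of L'Hôpital's rule the quotient is (-4*cos(2*u))/(2); substituting u = 0 gives -2.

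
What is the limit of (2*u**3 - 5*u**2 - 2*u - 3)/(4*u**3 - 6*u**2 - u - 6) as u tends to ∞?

1/2

Numerator and denominator both have degree 3.
Dividing every term by u^3, all lower-order terms vanish and the limit is the ratio of leading coefficients, 2/(4) = 1/2.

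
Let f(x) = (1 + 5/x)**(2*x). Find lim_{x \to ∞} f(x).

e^(10)

The base → 1 and the exponent → ∞: a 1^∞ form.
Take logarithms: (2x)·ln(1 + 5/x). Since ln(1+u) ~ u for small u, this behaves like (2x)·(5/x) → 10.
So the limit is e^(10).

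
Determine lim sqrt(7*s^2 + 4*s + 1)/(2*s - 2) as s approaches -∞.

-√(7)/2

For large |s|, √(7*s^2 + 4*s + 1) ≈ √7·|s| and the denominator ≈ 2s.
Since s → −∞, |s| = −s, giving −√7/(2) = -√(7)/2.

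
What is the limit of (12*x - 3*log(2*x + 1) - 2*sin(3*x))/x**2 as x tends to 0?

Substitution gives 0/0; apply L'Hôpital's rule 2 times.
After differentiating numerator and denominator 2 times the quotient is (18*sin(3*x) + 12/(2*x + 1)^2)/(2); at x = 0 this is 6.

6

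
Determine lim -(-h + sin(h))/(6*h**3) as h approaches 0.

Direct substitution gives 0/0.
Apply L'Hôpital: lim (cos(h) - 1)/(-18*h^2), still 0/0.
Apply L'Hôpital: lim (-sin(h))/(-36*h), still 0/0.
After 3 applications of L'Hôpital's rule the quotient is (-cos(h))/(-36); substituting h = 0 gives 1/36.

1/36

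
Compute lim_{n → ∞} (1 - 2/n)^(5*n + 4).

e^(-10)

Write it as [(1 - 2/n)^n]^(5) · (1 - 2/n)^(4). The bracketed term tends to e^(-2) and the second factor to 1, so the limit is e^(-10).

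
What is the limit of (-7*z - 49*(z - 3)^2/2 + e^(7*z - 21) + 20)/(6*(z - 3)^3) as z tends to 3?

343/36

Direct substitution gives 0/0.
Apply L'Hôpital: lim (-49*z + 7*e^(7*z - 21) + 140)/(18*(z - 3)^2), still 0/0.
Apply L'Hôpital: lim (49*e^(7*z - 21) - 49)/(36*z - 108), still 0/0.
After 3 applications of L'Hôpital's rule the quotient is (343*e^(7*z - 21))/(36); substituting z = 3 gives 343/36.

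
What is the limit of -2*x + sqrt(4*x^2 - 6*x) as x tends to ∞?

-3/2

An ∞ − ∞ form. Rationalising with the conjugate, the difference becomes (-6x) / (√(4*x^2 - 6*x) + 2x).
For large x the denominator behaves like 2·2x, so the quotient tends to -6/4 = -3/2.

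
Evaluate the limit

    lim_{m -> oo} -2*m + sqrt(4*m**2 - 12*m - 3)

An ∞ − ∞ form. Rationalising with the conjugate, the difference becomes (-12m - 3) / (√(4*m^2 - 12*m - 3) + 2m).
For large m the denominator behaves like 2·2m, so the quotient tends to -12/4 = -3.

-3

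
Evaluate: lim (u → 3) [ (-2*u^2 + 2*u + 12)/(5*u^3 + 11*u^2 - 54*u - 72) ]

-10/147

At u = 3 both the top and bottom vanish — a removable singularity. Factoring out (u - 3) from each leaves (-2*u - 4)/(5*u^2 + 26*u + 24), which at u = 3 equals -10/147.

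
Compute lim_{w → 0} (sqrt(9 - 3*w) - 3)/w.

A 0/0 form; rationalise with √(9 - 3w) + √9. This collapses the numerator to -3w, leaving -3/(√(9 - 3w) + √9) → -3/(2√9) = -1/2.

-1/2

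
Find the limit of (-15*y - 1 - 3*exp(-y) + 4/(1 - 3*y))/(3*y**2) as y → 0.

23/2

Substitution gives 0/0 (the numerator vanishes to order 2).
Expand each term to order y^2: the coefficient of y^2 in -3·e^(-y) is -3/2 and in 4·1/(1 - 3y) is 36.
Lower-order terms cancel with the polynomial part, so the numerator is (69/2)·y^2 + o(y^2), and the limit is (69/2)/(3) = 23/2.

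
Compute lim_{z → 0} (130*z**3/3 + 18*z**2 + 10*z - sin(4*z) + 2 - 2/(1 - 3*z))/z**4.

-162

Substitution gives 0/0 (the numerator vanishes to order 4).
Expand each term to order z^4: the coefficient of z^4 in −sin(4z) is 0 and in -2·1/(1 - 3z) is -162.
Lower-order terms cancel with the polynomial part, so the numerator is (-162)·z^4 + o(z^4), and the limit is (-162)/(1) = -162.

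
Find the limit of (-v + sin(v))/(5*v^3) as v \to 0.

-1/30

Direct substitution gives 0/0.
Apply L'Hôpital: lim (cos(v) - 1)/(15*v^2), still 0/0.
Apply L'Hôpital: lim (-sin(v))/(30*v), still 0/0.
After 3 applications of L'Hôpital's rule the quotient is (-cos(v))/(30); substituting v = 0 gives -1/30.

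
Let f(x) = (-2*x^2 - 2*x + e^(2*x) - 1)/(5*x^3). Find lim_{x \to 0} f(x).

4/15

Direct substitution gives 0/0.
Apply L'Hôpital: lim (-4*x + 2*e^(2*x) - 2)/(15*x^2), still 0/0.
Apply L'Hôpital: lim (4*e^(2*x) - 4)/(30*x), still 0/0.
After 3 applications of L'Hôpital's rule the quotient is (8*e^(2*x))/(30); substituting x = 0 gives 4/15.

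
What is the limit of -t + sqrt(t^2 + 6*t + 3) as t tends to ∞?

3

An ∞ − ∞ form. Rationalising with the conjugate, the difference becomes (6t + 3) / (√(t^2 + 6*t + 3) + t).
For large t the denominator behaves like 2·t, so the quotient tends to 6/2 = 3.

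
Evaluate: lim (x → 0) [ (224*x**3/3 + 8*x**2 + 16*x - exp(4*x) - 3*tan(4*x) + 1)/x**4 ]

-32/3

Substitution gives 0/0; apply L'Hôpital's rule 4 times.
After differentiating numerator and denominator 4 times the quotient is (-256*e^(4*x) - 18432*tan(4*x)^5 - 30720*tan(4*x)^3 - 12288*tan(4*x))/(24); at x = 0 this is -32/3.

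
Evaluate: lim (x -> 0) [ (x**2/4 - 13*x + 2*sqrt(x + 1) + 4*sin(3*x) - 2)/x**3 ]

-143/8

Substitution gives 0/0 (the numerator vanishes to order 3).
Expand each term to order x^3: the coefficient of x^3 in 2·√(1 + x) is 1/8 and in 4·sin(3x) is -18.
Lower-order terms cancel with the polynomial part, so the numerator is (-143/8)·x^3 + o(x^3), and the limit is (-143/8)/(1) = -143/8.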